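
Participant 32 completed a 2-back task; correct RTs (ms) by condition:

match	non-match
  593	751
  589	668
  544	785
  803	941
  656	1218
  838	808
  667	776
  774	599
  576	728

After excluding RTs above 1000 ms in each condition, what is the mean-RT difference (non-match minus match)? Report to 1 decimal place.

non-match: exclude 1218
M(match) = 6040/9 = 671.111
M(non-match) = 6056/8 = 757.000
Difference = 757.000 − 671.111 = 85.889 ms

85.9 ms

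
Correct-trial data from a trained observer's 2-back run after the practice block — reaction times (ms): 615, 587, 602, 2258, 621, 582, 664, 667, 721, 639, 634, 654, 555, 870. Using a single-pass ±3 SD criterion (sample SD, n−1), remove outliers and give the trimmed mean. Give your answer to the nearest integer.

647 ms

n = 14, ΣRT = 10669, M = 762.071
Σ(x−M)² = 2486130.93; s = √(2486130.93/13) = 437.311
Cutoffs: 762.071 ± 3·437.311 → [-549.9, 2074.0]
Outside: 2258 → excluded.
Retained (n=13): Σ = 8411, mean = 8411/13 = 647.000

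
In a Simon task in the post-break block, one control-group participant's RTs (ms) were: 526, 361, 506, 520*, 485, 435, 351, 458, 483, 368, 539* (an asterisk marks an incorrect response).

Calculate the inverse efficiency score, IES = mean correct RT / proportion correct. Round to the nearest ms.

Correct trials (n=9): 526, 361, 506, 485, 435, 351, 458, 483, 368
Mean correct RT = 3973/9 = 441.4444 ms
Proportion correct = 9/11
IES = 441.4444 / (9/11) = 539.543 ms

540 ms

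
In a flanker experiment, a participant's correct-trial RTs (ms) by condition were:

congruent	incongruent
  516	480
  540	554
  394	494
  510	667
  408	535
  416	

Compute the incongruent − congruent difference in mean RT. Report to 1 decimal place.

M(congruent) = 2784/6 = 464.000
M(incongruent) = 2730/5 = 546.000
Difference = 546.000 − 464.000 = 82.000 ms

82.0 ms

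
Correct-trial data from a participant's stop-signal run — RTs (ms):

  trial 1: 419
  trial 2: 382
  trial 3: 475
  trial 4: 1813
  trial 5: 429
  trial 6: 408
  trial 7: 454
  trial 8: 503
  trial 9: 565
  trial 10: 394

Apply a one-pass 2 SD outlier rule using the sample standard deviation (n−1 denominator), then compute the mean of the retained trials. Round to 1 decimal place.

447.7 ms

n = 10, ΣRT = 5842, M = 584.200
Σ(x−M)² = 1705273.60; s = √(1705273.60/9) = 435.287
Cutoffs: 584.200 ± 2·435.287 → [-286.4, 1454.8]
Outside: 1813 → excluded.
Retained (n=9): Σ = 4029, mean = 4029/9 = 447.667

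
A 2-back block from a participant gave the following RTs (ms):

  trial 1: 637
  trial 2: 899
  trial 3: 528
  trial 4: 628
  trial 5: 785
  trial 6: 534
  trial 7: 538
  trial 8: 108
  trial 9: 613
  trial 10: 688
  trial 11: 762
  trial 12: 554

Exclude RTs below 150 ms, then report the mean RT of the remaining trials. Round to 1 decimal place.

Excluded: 108
Retained (n=11): Σ = 7166
Mean = 7166/11 = 651.4545

651.5 ms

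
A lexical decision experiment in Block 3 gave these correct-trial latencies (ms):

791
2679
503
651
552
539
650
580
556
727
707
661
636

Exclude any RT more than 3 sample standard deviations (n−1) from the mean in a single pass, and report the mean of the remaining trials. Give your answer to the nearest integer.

n = 13, ΣRT = 10232, M = 787.077
Σ(x−M)² = 3959216.92; s = √(3959216.92/12) = 574.399
Cutoffs: 787.077 ± 3·574.399 → [-936.1, 2510.3]
Outside: 2679 → excluded.
Retained (n=12): Σ = 7553, mean = 7553/12 = 629.417

629 ms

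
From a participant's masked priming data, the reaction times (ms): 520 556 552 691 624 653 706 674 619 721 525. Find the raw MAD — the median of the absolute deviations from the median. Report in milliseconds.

Sorted: 520, 525, 552, 556, 619, 624, 653, 674, 691, 706, 721 → median = 624
|x − 624|: 104, 68, 72, 67, 0, 29, 82, 50, 5, 97, 99
Sorted deviations: 0, 5, 29, 50, 67, 68, 72, 82, 97, 99, 104 → MAD = 68

68 ms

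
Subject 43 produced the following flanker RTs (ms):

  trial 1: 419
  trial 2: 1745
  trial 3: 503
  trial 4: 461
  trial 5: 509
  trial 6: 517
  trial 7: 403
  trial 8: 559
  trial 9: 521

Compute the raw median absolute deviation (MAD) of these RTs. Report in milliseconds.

48 ms

Sorted: 403, 419, 461, 503, 509, 517, 521, 559, 1745 → median = 509
|x − 509|: 90, 1236, 6, 48, 0, 8, 106, 50, 12
Sorted deviations: 0, 6, 8, 12, 48, 50, 90, 106, 1236 → MAD = 48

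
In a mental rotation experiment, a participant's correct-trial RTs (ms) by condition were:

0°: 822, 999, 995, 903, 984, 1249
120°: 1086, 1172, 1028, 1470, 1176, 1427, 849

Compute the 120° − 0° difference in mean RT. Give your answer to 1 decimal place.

180.6 ms

M(0°) = 5952/6 = 992.000
M(120°) = 8208/7 = 1172.571
Difference = 1172.571 − 992.000 = 180.571 ms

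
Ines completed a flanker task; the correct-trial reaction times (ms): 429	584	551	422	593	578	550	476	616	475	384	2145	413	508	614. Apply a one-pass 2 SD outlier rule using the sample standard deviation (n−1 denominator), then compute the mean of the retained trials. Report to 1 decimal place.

513.8 ms

n = 15, ΣRT = 9338, M = 622.533
Σ(x−M)² = 2567565.73; s = √(2567565.73/14) = 428.249
Cutoffs: 622.533 ± 2·428.249 → [-234.0, 1479.0]
Outside: 2145 → excluded.
Retained (n=14): Σ = 7193, mean = 7193/14 = 513.786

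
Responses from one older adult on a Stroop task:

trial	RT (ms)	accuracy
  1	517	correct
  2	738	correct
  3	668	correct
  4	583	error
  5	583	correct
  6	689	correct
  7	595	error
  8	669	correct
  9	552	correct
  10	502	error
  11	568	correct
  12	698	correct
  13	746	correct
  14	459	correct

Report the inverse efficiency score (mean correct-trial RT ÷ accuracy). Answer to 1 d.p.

Correct trials (n=11): 517, 738, 668, 583, 689, 669, 552, 568, 698, 746, 459
Mean correct RT = 6887/11 = 626.0909 ms
Proportion correct = 11/14
IES = 626.0909 / (11/14) = 796.843 ms

796.8 ms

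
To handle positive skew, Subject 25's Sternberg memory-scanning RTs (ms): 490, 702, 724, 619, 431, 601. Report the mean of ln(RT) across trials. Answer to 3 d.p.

6.371

ln(RT): 6.1944, 6.5539, 6.5848, 6.4281, 6.0661, 6.3986
Σ ln(RT) = 38.2259
Mean = 38.2259/6 = 6.37099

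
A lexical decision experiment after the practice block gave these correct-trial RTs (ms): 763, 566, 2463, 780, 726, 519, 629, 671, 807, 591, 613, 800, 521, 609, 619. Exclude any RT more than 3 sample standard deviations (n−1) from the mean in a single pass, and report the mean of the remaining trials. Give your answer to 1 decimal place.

658.1 ms

n = 15, ΣRT = 11677, M = 778.467
Σ(x−M)² = 3171239.73; s = √(3171239.73/14) = 475.938
Cutoffs: 778.467 ± 3·475.938 → [-649.3, 2206.3]
Outside: 2463 → excluded.
Retained (n=14): Σ = 9214, mean = 9214/14 = 658.143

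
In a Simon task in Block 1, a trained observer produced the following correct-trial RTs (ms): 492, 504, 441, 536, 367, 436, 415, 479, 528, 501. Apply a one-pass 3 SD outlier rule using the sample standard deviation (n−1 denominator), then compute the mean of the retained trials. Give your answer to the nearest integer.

n = 10, ΣRT = 4699, M = 469.900
Σ(x−M)² = 26032.90; s = √(26032.90/9) = 53.782
Cutoffs: 469.900 ± 3·53.782 → [308.6, 631.2]
No RTs fall outside the cutoffs; all 10 retained. Mean = 4699/10 = 469.900

470 ms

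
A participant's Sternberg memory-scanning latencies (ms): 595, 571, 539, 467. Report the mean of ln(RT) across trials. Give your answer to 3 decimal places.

ln(RT): 6.3886, 6.3474, 6.2897, 6.1463
Σ ln(RT) = 25.1720
Mean = 25.1720/4 = 6.29300

6.293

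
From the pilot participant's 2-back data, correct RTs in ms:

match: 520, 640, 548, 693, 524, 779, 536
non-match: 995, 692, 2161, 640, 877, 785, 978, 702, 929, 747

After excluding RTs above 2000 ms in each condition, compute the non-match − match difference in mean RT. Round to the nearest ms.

non-match: exclude 2161
M(match) = 4240/7 = 605.714
M(non-match) = 7345/9 = 816.111
Difference = 816.111 − 605.714 = 210.397 ms

210 ms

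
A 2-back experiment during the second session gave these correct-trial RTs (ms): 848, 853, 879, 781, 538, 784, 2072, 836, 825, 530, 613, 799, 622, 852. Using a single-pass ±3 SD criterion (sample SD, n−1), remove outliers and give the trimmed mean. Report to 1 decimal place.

750.8 ms

n = 14, ΣRT = 11832, M = 845.143
Σ(x−M)² = 1814247.71; s = √(1814247.71/13) = 373.574
Cutoffs: 845.143 ± 3·373.574 → [-275.6, 1965.9]
Outside: 2072 → excluded.
Retained (n=13): Σ = 9760, mean = 9760/13 = 750.769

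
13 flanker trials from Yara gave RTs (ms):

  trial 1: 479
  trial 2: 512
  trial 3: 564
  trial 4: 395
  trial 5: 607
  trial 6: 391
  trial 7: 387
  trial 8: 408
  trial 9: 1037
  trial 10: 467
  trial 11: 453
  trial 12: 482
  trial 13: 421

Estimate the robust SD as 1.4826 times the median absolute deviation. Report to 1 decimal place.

87.5 ms

Sorted: 387, 391, 395, 408, 421, 453, 467, 479, 482, 512, 564, 607, 1037 → median = 467
|x − 467| sorted: 0, 12, 14, 15, 45, 46, 59, 72, 76, 80, 97, 140, 570 → MAD = 59
Robust SD ≈ 1.4826 × 59 = 87.473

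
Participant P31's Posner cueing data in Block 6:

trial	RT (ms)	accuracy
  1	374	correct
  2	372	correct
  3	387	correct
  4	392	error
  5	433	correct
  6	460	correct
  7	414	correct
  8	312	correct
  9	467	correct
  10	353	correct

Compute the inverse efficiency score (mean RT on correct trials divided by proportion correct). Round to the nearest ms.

441 ms

Correct trials (n=9): 374, 372, 387, 433, 460, 414, 312, 467, 353
Mean correct RT = 3572/9 = 396.8889 ms
Proportion correct = 9/10
IES = 396.8889 / (9/10) = 440.988 ms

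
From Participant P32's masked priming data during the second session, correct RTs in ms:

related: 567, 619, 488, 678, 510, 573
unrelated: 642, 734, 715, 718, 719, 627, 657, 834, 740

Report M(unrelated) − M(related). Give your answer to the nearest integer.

137 ms

M(related) = 3435/6 = 572.500
M(unrelated) = 6386/9 = 709.556
Difference = 709.556 − 572.500 = 137.056 ms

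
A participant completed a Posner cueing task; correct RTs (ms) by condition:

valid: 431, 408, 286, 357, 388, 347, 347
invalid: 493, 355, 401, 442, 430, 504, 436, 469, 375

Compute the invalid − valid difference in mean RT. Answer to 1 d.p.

M(valid) = 2564/7 = 366.286
M(invalid) = 3905/9 = 433.889
Difference = 433.889 − 366.286 = 67.603 ms

67.6 ms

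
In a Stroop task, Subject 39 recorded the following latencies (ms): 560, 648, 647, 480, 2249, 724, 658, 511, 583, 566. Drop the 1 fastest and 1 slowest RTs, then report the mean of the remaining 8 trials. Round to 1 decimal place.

Sorted: 480, 511, 560, 566, 583, 647, 648, 658, 724, 2249
Drop lowest 1 (480) and highest 1 (2249)
Remaining (n=8): Σ = 4897, mean = 4897/8 = 612.125

612.1 ms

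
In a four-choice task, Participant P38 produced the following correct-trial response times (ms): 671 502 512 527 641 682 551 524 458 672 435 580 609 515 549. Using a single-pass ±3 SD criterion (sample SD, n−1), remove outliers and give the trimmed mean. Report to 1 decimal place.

561.9 ms

n = 15, ΣRT = 8428, M = 561.867
Σ(x−M)² = 85367.73; s = √(85367.73/14) = 78.088
Cutoffs: 561.867 ± 3·78.088 → [327.6, 796.1]
No RTs fall outside the cutoffs; all 15 retained. Mean = 8428/15 = 561.867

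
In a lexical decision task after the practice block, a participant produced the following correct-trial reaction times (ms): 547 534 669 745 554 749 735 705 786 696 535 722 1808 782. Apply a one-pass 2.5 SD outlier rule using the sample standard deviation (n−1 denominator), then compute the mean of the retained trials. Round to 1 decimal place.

n = 14, ΣRT = 10567, M = 754.786
Σ(x−M)² = 1306406.36; s = √(1306406.36/13) = 317.006
Cutoffs: 754.786 ± 2.5·317.006 → [-37.7, 1547.3]
Outside: 1808 → excluded.
Retained (n=13): Σ = 8759, mean = 8759/13 = 673.769

673.8 ms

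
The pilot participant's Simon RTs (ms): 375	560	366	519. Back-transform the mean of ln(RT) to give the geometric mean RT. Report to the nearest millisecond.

447 ms

ln(RT): 5.9269, 6.3279, 5.9026, 6.2519
Mean ln(RT) = 24.4094/4 = 6.10235
Geometric mean = exp(6.10235) = 446.91 ms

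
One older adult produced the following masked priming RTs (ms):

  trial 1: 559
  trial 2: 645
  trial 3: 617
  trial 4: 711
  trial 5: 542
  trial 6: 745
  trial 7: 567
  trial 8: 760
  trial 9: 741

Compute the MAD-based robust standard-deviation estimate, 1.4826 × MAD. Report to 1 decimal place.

Sorted: 542, 559, 567, 617, 645, 711, 741, 745, 760 → median = 645
|x − 645| sorted: 0, 28, 66, 78, 86, 96, 100, 103, 115 → MAD = 86
Robust SD ≈ 1.4826 × 86 = 127.504

127.5 ms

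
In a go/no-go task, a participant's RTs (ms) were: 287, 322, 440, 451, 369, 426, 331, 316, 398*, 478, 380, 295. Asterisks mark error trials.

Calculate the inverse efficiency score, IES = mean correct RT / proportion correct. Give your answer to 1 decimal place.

Correct trials (n=11): 287, 322, 440, 451, 369, 426, 331, 316, 478, 380, 295
Mean correct RT = 4095/11 = 372.2727 ms
Proportion correct = 11/12
IES = 372.2727 / (11/12) = 406.116 ms

406.1 ms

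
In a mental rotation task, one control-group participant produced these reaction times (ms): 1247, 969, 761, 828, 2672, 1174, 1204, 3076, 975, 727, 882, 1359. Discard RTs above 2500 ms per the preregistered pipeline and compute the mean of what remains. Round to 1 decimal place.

1012.6 ms

Excluded: 2672, 3076
Retained (n=10): Σ = 10126
Mean = 10126/10 = 1012.6000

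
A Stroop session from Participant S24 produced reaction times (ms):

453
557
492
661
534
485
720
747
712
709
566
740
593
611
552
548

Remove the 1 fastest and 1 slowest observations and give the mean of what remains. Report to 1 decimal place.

605.7 ms

Sorted: 453, 485, 492, 534, 548, 552, 557, 566, 593, 611, 661, 709, 712, 720, 740, 747
Drop lowest 1 (453) and highest 1 (747)
Remaining (n=14): Σ = 8480, mean = 8480/14 = 605.714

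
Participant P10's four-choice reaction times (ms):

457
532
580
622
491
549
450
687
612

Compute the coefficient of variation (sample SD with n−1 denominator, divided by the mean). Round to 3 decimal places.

0.144

n = 9, Σ = 4980, M = 553.3333
Σ(x−M)² = 51052.000; s = √(51052.000/8) = 79.8843
CV = 79.8843 / 553.3333 = 0.14437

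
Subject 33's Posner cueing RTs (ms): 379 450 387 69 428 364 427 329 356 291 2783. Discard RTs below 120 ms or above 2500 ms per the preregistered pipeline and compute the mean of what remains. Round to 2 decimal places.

379.00 ms

Excluded: 69, 2783
Retained (n=9): Σ = 3411
Mean = 3411/9 = 379.0000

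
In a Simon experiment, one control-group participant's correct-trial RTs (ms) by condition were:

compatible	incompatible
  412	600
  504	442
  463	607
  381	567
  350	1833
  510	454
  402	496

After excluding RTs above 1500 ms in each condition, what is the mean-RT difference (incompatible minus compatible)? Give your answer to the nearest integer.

96 ms

incompatible: exclude 1833
M(compatible) = 3022/7 = 431.714
M(incompatible) = 3166/6 = 527.667
Difference = 527.667 − 431.714 = 95.952 ms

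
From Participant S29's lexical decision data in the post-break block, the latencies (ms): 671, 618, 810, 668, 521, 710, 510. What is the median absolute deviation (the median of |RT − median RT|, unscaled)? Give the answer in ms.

Sorted: 510, 521, 618, 668, 671, 710, 810 → median = 668
|x − 668|: 3, 50, 142, 0, 147, 42, 158
Sorted deviations: 0, 3, 42, 50, 142, 147, 158 → MAD = 50

50 ms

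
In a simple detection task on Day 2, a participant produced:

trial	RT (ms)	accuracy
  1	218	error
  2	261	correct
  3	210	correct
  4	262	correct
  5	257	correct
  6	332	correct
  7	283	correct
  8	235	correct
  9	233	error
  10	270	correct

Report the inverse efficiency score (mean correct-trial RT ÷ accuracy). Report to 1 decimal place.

Correct trials (n=8): 261, 210, 262, 257, 332, 283, 235, 270
Mean correct RT = 2110/8 = 263.7500 ms
Proportion correct = 8/10
IES = 263.7500 / (8/10) = 329.688 ms

329.7 ms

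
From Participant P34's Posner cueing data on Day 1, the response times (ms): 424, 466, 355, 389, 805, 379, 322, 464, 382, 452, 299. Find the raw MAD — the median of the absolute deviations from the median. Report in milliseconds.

Sorted: 299, 322, 355, 379, 382, 389, 424, 452, 464, 466, 805 → median = 389
|x − 389|: 35, 77, 34, 0, 416, 10, 67, 75, 7, 63, 90
Sorted deviations: 0, 7, 10, 34, 35, 63, 67, 75, 77, 90, 416 → MAD = 63

63 ms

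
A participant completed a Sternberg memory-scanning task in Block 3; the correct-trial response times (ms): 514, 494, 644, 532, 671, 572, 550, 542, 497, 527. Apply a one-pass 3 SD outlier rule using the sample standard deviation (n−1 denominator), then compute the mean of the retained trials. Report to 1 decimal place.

n = 10, ΣRT = 5543, M = 554.300
Σ(x−M)² = 31934.10; s = √(31934.10/9) = 59.567
Cutoffs: 554.300 ± 3·59.567 → [375.6, 733.0]
No RTs fall outside the cutoffs; all 10 retained. Mean = 5543/10 = 554.300

554.3 ms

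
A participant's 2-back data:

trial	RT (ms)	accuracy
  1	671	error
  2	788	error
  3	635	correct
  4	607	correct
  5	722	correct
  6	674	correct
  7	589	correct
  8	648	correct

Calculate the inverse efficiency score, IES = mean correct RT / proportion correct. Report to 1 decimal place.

861.1 ms

Correct trials (n=6): 635, 607, 722, 674, 589, 648
Mean correct RT = 3875/6 = 645.8333 ms
Proportion correct = 6/8
IES = 645.8333 / (6/8) = 861.111 ms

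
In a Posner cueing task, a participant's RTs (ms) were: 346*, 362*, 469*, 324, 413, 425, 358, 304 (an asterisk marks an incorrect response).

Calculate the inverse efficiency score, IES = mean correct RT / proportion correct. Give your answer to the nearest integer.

584 ms

Correct trials (n=5): 324, 413, 425, 358, 304
Mean correct RT = 1824/5 = 364.8000 ms
Proportion correct = 5/8
IES = 364.8000 / (5/8) = 583.680 ms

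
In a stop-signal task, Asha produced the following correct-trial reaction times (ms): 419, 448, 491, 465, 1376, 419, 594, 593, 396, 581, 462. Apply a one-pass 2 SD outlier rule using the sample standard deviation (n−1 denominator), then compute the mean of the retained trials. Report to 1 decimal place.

486.8 ms

n = 11, ΣRT = 6244, M = 567.636
Σ(x−M)² = 770492.55; s = √(770492.55/10) = 277.577
Cutoffs: 567.636 ± 2·277.577 → [12.5, 1122.8]
Outside: 1376 → excluded.
Retained (n=10): Σ = 4868, mean = 4868/10 = 486.800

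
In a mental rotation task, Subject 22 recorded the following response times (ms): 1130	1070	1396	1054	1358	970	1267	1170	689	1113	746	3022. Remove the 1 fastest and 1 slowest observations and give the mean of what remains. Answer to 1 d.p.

1127.4 ms

Sorted: 689, 746, 970, 1054, 1070, 1113, 1130, 1170, 1267, 1358, 1396, 3022
Drop lowest 1 (689) and highest 1 (3022)
Remaining (n=10): Σ = 11274, mean = 11274/10 = 1127.400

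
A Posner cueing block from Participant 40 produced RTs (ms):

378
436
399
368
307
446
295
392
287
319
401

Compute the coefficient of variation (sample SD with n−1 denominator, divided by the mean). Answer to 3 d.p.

0.153

n = 11, Σ = 4028, M = 366.1818
Σ(x−M)² = 31409.636; s = √(31409.636/10) = 56.0443
CV = 56.0443 / 366.1818 = 0.15305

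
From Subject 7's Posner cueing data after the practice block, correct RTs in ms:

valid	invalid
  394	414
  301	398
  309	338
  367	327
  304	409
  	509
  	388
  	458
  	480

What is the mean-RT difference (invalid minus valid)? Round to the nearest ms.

78 ms

M(valid) = 1675/5 = 335.000
M(invalid) = 3721/9 = 413.444
Difference = 413.444 − 335.000 = 78.444 ms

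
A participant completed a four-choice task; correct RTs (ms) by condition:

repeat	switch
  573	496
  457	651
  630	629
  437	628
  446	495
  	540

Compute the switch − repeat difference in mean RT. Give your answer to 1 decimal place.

64.6 ms

M(repeat) = 2543/5 = 508.600
M(switch) = 3439/6 = 573.167
Difference = 573.167 − 508.600 = 64.567 ms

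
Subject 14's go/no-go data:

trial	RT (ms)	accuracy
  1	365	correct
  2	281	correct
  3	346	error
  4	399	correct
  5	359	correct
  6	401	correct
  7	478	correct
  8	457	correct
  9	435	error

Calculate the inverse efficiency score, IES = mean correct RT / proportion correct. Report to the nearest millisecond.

Correct trials (n=7): 365, 281, 399, 359, 401, 478, 457
Mean correct RT = 2740/7 = 391.4286 ms
Proportion correct = 7/9
IES = 391.4286 / (7/9) = 503.265 ms

503 ms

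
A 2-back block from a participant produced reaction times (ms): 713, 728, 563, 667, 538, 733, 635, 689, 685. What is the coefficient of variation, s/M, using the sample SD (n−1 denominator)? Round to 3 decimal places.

0.106

n = 9, Σ = 5951, M = 661.2222
Σ(x−M)² = 39181.556; s = √(39181.556/8) = 69.9835
CV = 69.9835 / 661.2222 = 0.10584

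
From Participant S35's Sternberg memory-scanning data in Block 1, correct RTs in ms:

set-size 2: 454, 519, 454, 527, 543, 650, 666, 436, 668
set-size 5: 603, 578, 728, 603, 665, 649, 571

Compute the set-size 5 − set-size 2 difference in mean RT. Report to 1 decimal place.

81.8 ms

M(set-size 2) = 4917/9 = 546.333
M(set-size 5) = 4397/7 = 628.143
Difference = 628.143 − 546.333 = 81.810 ms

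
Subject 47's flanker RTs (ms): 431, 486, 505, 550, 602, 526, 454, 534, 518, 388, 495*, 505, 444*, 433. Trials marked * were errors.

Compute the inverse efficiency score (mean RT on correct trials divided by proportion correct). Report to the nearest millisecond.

577 ms

Correct trials (n=12): 431, 486, 505, 550, 602, 526, 454, 534, 518, 388, 505, 433
Mean correct RT = 5932/12 = 494.3333 ms
Proportion correct = 12/14
IES = 494.3333 / (12/14) = 576.722 ms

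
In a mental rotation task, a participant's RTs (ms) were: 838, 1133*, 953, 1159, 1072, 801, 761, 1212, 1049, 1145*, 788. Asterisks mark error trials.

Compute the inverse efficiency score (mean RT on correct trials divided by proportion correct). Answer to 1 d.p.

1172.4 ms

Correct trials (n=9): 838, 953, 1159, 1072, 801, 761, 1212, 1049, 788
Mean correct RT = 8633/9 = 959.2222 ms
Proportion correct = 9/11
IES = 959.2222 / (9/11) = 1172.383 ms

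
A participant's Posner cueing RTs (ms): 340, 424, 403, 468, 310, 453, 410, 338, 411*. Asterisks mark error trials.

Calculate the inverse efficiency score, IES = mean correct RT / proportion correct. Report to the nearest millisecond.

442 ms

Correct trials (n=8): 340, 424, 403, 468, 310, 453, 410, 338
Mean correct RT = 3146/8 = 393.2500 ms
Proportion correct = 8/9
IES = 393.2500 / (8/9) = 442.406 ms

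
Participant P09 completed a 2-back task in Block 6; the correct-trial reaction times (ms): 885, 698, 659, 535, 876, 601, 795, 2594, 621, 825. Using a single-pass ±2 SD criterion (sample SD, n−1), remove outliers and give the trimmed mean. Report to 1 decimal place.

721.7 ms

n = 10, ΣRT = 9089, M = 908.900
Σ(x−M)² = 3285646.90; s = √(3285646.90/9) = 604.212
Cutoffs: 908.900 ± 2·604.212 → [-299.5, 2117.3]
Outside: 2594 → excluded.
Retained (n=9): Σ = 6495, mean = 6495/9 = 721.667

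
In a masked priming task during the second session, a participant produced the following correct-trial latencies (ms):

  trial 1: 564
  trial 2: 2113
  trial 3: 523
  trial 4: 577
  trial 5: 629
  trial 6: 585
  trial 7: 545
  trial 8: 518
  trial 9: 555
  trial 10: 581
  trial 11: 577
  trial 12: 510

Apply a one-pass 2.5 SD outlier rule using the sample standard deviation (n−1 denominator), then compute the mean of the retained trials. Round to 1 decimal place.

560.4 ms

n = 12, ΣRT = 8277, M = 689.750
Σ(x−M)² = 2222092.25; s = √(2222092.25/11) = 449.453
Cutoffs: 689.750 ± 2.5·449.453 → [-433.9, 1813.4]
Outside: 2113 → excluded.
Retained (n=11): Σ = 6164, mean = 6164/11 = 560.364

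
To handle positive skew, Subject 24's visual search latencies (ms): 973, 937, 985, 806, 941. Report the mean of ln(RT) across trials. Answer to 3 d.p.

6.831

ln(RT): 6.8804, 6.8427, 6.8926, 6.6921, 6.8469
Σ ln(RT) = 34.1547
Mean = 34.1547/5 = 6.83095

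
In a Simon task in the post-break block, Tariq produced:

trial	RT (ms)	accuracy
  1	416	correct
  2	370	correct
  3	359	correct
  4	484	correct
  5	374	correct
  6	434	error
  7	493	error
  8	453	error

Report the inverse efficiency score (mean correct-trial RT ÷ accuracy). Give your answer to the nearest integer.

Correct trials (n=5): 416, 370, 359, 484, 374
Mean correct RT = 2003/5 = 400.6000 ms
Proportion correct = 5/8
IES = 400.6000 / (5/8) = 640.960 ms

641 ms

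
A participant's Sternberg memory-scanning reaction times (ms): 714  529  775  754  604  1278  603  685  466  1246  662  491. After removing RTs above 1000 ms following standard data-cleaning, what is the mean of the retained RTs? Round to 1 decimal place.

628.3 ms

Excluded: 1246, 1278
Retained (n=10): Σ = 6283
Mean = 6283/10 = 628.3000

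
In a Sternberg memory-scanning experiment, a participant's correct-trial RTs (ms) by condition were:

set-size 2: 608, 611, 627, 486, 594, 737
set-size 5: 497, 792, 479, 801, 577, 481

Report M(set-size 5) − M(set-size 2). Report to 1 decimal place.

-6.0 ms

M(set-size 2) = 3663/6 = 610.500
M(set-size 5) = 3627/6 = 604.500
Difference = 604.500 − 610.500 = -6.000 ms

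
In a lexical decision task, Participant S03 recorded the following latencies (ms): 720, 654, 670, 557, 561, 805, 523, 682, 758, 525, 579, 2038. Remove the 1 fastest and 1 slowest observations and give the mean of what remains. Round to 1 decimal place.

Sorted: 523, 525, 557, 561, 579, 654, 670, 682, 720, 758, 805, 2038
Drop lowest 1 (523) and highest 1 (2038)
Remaining (n=10): Σ = 6511, mean = 6511/10 = 651.100

651.1 ms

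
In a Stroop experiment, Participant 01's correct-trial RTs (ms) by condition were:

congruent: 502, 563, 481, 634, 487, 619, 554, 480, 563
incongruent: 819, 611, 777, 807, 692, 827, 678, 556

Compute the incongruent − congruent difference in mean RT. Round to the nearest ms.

M(congruent) = 4883/9 = 542.556
M(incongruent) = 5767/8 = 720.875
Difference = 720.875 − 542.556 = 178.319 ms

178 ms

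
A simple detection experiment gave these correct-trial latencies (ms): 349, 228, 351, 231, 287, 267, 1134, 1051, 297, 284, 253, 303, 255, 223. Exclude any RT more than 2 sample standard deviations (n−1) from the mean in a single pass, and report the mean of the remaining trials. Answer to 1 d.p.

277.3 ms

n = 14, ΣRT = 5513, M = 393.786
Σ(x−M)² = 1163058.36; s = √(1163058.36/13) = 299.109
Cutoffs: 393.786 ± 2·299.109 → [-204.4, 992.0]
Outside: 1051, 1134 → excluded.
Retained (n=12): Σ = 3328, mean = 3328/12 = 277.333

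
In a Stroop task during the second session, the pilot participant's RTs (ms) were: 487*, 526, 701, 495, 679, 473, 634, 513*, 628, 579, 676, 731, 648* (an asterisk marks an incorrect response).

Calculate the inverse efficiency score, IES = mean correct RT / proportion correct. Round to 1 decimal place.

795.9 ms

Correct trials (n=10): 526, 701, 495, 679, 473, 634, 628, 579, 676, 731
Mean correct RT = 6122/10 = 612.2000 ms
Proportion correct = 10/13
IES = 612.2000 / (10/13) = 795.860 ms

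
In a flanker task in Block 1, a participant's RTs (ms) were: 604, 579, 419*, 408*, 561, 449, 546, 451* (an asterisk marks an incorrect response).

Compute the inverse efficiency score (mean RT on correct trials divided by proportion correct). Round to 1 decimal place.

876.5 ms

Correct trials (n=5): 604, 579, 561, 449, 546
Mean correct RT = 2739/5 = 547.8000 ms
Proportion correct = 5/8
IES = 547.8000 / (5/8) = 876.480 ms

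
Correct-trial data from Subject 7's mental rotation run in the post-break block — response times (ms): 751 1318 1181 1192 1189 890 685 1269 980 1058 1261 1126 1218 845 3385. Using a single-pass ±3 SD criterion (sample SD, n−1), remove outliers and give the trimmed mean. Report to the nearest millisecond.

1069 ms

n = 15, ΣRT = 18348, M = 1223.200
Σ(x−M)² = 5552418.40; s = √(5552418.40/14) = 629.763
Cutoffs: 1223.200 ± 3·629.763 → [-666.1, 3112.5]
Outside: 3385 → excluded.
Retained (n=14): Σ = 14963, mean = 14963/14 = 1068.786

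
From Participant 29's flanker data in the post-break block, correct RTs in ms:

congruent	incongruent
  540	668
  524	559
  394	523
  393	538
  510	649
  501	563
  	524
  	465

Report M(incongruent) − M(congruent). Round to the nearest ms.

84 ms

M(congruent) = 2862/6 = 477.000
M(incongruent) = 4489/8 = 561.125
Difference = 561.125 − 477.000 = 84.125 ms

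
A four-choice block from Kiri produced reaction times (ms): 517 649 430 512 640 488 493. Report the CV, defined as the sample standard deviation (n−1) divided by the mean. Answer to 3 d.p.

n = 7, Σ = 3729, M = 532.7143
Σ(x−M)² = 39835.429; s = √(39835.429/6) = 81.4815
CV = 81.4815 / 532.7143 = 0.15296

0.153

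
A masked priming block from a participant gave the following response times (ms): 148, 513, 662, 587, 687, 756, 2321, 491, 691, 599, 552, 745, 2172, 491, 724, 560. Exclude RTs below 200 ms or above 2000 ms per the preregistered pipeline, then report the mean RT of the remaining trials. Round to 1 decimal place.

619.8 ms

Excluded: 148, 2172, 2321
Retained (n=13): Σ = 8058
Mean = 8058/13 = 619.8462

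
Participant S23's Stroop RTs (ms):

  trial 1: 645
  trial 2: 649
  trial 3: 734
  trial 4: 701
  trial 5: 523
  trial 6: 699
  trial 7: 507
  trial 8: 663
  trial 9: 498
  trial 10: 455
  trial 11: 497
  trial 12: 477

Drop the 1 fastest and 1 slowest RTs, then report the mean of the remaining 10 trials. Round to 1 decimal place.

585.9 ms

Sorted: 455, 477, 497, 498, 507, 523, 645, 649, 663, 699, 701, 734
Drop lowest 1 (455) and highest 1 (734)
Remaining (n=10): Σ = 5859, mean = 5859/10 = 585.900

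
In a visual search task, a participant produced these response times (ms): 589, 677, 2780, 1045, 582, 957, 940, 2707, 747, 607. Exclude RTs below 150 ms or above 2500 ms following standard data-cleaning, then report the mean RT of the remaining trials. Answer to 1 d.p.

Excluded: 2707, 2780
Retained (n=8): Σ = 6144
Mean = 6144/8 = 768.0000

768.0 ms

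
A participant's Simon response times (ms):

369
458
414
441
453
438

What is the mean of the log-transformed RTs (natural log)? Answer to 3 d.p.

6.058

ln(RT): 5.9108, 6.1269, 6.0259, 6.0890, 6.1159, 6.0822
Σ ln(RT) = 36.3507
Mean = 36.3507/6 = 6.05845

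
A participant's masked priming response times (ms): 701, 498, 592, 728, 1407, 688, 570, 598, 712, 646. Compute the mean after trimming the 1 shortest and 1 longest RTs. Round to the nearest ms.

654 ms

Sorted: 498, 570, 592, 598, 646, 688, 701, 712, 728, 1407
Drop lowest 1 (498) and highest 1 (1407)
Remaining (n=8): Σ = 5235, mean = 5235/8 = 654.375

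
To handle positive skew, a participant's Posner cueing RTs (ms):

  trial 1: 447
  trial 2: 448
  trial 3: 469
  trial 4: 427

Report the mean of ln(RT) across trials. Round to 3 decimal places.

ln(RT): 6.1026, 6.1048, 6.1506, 6.0568
Σ ln(RT) = 24.4147
Mean = 24.4147/4 = 6.10368

6.104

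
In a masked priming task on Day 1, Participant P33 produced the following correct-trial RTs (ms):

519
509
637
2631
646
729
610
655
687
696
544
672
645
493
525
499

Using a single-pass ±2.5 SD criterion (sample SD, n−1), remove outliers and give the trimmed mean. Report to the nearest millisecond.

n = 16, ΣRT = 11697, M = 731.062
Σ(x−M)² = 3942620.94; s = √(3942620.94/15) = 512.681
Cutoffs: 731.062 ± 2.5·512.681 → [-550.6, 2012.8]
Outside: 2631 → excluded.
Retained (n=15): Σ = 9066, mean = 9066/15 = 604.400

604 ms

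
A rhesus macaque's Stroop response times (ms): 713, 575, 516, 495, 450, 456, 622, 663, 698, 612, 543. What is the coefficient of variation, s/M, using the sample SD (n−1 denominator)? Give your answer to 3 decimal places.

n = 11, Σ = 6343, M = 576.6364
Σ(x−M)² = 86156.545; s = √(86156.545/10) = 92.8206
CV = 92.8206 / 576.6364 = 0.16097

0.161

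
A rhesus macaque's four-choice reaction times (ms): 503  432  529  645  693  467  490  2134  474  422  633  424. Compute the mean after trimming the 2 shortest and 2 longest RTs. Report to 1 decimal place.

Sorted: 422, 424, 432, 467, 474, 490, 503, 529, 633, 645, 693, 2134
Drop lowest 2 (422, 424) and highest 2 (693, 2134)
Remaining (n=8): Σ = 4173, mean = 4173/8 = 521.625

521.6 ms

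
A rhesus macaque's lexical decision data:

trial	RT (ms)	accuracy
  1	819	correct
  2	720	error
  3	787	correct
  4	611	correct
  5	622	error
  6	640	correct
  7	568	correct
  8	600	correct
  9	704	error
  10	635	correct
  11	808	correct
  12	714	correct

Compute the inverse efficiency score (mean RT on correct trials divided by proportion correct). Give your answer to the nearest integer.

Correct trials (n=9): 819, 787, 611, 640, 568, 600, 635, 808, 714
Mean correct RT = 6182/9 = 686.8889 ms
Proportion correct = 9/12
IES = 686.8889 / (9/12) = 915.852 ms

916 ms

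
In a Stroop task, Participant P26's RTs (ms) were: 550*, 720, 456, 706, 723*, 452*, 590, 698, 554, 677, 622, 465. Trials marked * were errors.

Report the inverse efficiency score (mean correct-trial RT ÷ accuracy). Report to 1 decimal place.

813.0 ms

Correct trials (n=9): 720, 456, 706, 590, 698, 554, 677, 622, 465
Mean correct RT = 5488/9 = 609.7778 ms
Proportion correct = 9/12
IES = 609.7778 / (9/12) = 813.037 ms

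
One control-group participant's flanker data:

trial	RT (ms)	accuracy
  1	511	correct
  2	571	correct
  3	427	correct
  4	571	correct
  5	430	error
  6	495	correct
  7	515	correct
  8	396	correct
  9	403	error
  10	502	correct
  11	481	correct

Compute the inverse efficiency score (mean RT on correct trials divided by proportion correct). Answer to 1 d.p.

606.9 ms

Correct trials (n=9): 511, 571, 427, 571, 495, 515, 396, 502, 481
Mean correct RT = 4469/9 = 496.5556 ms
Proportion correct = 9/11
IES = 496.5556 / (9/11) = 606.901 ms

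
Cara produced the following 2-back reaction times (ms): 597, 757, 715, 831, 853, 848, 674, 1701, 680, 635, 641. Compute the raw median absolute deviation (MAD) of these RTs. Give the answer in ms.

Sorted: 597, 635, 641, 674, 680, 715, 757, 831, 848, 853, 1701 → median = 715
|x − 715|: 118, 42, 0, 116, 138, 133, 41, 986, 35, 80, 74
Sorted deviations: 0, 35, 41, 42, 74, 80, 116, 118, 133, 138, 986 → MAD = 80

80 ms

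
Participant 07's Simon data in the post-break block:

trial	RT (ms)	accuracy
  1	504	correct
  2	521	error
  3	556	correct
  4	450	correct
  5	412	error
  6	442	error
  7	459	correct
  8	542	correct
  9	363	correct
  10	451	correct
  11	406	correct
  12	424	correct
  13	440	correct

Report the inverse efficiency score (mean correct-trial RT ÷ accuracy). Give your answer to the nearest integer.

597 ms

Correct trials (n=10): 504, 556, 450, 459, 542, 363, 451, 406, 424, 440
Mean correct RT = 4595/10 = 459.5000 ms
Proportion correct = 10/13
IES = 459.5000 / (10/13) = 597.350 ms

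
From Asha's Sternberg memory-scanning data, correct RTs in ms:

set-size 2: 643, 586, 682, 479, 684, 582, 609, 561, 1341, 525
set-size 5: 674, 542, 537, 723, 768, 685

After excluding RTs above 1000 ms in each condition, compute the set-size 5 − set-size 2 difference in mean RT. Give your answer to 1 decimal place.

60.3 ms

set-size 2: exclude 1341
M(set-size 2) = 5351/9 = 594.556
M(set-size 5) = 3929/6 = 654.833
Difference = 654.833 − 594.556 = 60.278 ms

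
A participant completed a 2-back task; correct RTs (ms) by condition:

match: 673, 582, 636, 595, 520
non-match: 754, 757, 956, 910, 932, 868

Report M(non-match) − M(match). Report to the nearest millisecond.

262 ms

M(match) = 3006/5 = 601.200
M(non-match) = 5177/6 = 862.833
Difference = 862.833 − 601.200 = 261.633 ms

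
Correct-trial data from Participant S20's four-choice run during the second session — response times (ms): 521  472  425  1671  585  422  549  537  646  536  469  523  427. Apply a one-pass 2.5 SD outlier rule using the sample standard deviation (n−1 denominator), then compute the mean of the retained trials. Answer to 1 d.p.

509.3 ms

n = 13, ΣRT = 7783, M = 598.692
Σ(x−M)² = 1297978.77; s = √(1297978.77/12) = 328.884
Cutoffs: 598.692 ± 2.5·328.884 → [-223.5, 1420.9]
Outside: 1671 → excluded.
Retained (n=12): Σ = 6112, mean = 6112/12 = 509.333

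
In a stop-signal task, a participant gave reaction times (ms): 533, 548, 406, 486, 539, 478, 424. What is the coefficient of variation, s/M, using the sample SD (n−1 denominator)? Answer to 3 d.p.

n = 7, Σ = 3414, M = 487.7143
Σ(x−M)² = 19149.429; s = √(19149.429/6) = 56.4940
CV = 56.4940 / 487.7143 = 0.11583

0.116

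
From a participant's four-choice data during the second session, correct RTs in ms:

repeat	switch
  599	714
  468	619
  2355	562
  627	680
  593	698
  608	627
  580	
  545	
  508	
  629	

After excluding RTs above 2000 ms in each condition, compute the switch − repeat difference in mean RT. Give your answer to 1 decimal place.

77.0 ms

repeat: exclude 2355
M(repeat) = 5157/9 = 573.000
M(switch) = 3900/6 = 650.000
Difference = 650.000 − 573.000 = 77.000 ms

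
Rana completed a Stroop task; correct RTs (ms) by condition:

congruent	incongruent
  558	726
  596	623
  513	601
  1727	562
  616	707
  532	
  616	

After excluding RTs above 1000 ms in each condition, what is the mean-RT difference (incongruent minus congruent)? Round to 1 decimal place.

72.0 ms

congruent: exclude 1727
M(congruent) = 3431/6 = 571.833
M(incongruent) = 3219/5 = 643.800
Difference = 643.800 − 571.833 = 71.967 ms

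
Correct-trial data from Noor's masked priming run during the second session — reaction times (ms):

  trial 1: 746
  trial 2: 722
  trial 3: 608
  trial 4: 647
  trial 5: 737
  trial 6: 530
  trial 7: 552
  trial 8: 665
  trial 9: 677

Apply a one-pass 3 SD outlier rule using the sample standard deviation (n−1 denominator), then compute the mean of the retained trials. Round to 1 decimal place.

n = 9, ΣRT = 5884, M = 653.778
Σ(x−M)² = 48571.56; s = √(48571.56/8) = 77.919
Cutoffs: 653.778 ± 3·77.919 → [420.0, 887.5]
No RTs fall outside the cutoffs; all 9 retained. Mean = 5884/9 = 653.778

653.8 ms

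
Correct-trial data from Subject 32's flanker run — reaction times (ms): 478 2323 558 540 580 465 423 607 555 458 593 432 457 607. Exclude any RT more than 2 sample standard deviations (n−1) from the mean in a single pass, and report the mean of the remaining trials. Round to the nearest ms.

n = 14, ΣRT = 9076, M = 648.286
Σ(x−M)² = 3077298.86; s = √(3077298.86/13) = 486.534
Cutoffs: 648.286 ± 2·486.534 → [-324.8, 1621.4]
Outside: 2323 → excluded.
Retained (n=13): Σ = 6753, mean = 6753/13 = 519.462

519 ms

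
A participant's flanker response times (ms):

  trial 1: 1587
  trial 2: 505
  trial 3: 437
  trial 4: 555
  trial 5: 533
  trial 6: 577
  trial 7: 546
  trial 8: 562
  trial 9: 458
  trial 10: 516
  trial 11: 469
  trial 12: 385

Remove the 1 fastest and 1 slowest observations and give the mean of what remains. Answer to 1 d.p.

515.8 ms

Sorted: 385, 437, 458, 469, 505, 516, 533, 546, 555, 562, 577, 1587
Drop lowest 1 (385) and highest 1 (1587)
Remaining (n=10): Σ = 5158, mean = 5158/10 = 515.800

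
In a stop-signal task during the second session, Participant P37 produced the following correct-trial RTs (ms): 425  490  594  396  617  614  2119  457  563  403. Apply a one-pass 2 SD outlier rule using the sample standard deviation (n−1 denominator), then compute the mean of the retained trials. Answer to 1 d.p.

506.6 ms

n = 10, ΣRT = 6678, M = 667.800
Σ(x−M)² = 2406881.60; s = √(2406881.60/9) = 517.138
Cutoffs: 667.800 ± 2·517.138 → [-366.5, 1702.1]
Outside: 2119 → excluded.
Retained (n=9): Σ = 4559, mean = 4559/9 = 506.556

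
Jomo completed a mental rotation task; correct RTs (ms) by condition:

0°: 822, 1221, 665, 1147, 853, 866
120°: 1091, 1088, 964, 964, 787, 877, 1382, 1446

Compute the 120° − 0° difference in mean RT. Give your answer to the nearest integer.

146 ms

M(0°) = 5574/6 = 929.000
M(120°) = 8599/8 = 1074.875
Difference = 1074.875 − 929.000 = 145.875 ms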